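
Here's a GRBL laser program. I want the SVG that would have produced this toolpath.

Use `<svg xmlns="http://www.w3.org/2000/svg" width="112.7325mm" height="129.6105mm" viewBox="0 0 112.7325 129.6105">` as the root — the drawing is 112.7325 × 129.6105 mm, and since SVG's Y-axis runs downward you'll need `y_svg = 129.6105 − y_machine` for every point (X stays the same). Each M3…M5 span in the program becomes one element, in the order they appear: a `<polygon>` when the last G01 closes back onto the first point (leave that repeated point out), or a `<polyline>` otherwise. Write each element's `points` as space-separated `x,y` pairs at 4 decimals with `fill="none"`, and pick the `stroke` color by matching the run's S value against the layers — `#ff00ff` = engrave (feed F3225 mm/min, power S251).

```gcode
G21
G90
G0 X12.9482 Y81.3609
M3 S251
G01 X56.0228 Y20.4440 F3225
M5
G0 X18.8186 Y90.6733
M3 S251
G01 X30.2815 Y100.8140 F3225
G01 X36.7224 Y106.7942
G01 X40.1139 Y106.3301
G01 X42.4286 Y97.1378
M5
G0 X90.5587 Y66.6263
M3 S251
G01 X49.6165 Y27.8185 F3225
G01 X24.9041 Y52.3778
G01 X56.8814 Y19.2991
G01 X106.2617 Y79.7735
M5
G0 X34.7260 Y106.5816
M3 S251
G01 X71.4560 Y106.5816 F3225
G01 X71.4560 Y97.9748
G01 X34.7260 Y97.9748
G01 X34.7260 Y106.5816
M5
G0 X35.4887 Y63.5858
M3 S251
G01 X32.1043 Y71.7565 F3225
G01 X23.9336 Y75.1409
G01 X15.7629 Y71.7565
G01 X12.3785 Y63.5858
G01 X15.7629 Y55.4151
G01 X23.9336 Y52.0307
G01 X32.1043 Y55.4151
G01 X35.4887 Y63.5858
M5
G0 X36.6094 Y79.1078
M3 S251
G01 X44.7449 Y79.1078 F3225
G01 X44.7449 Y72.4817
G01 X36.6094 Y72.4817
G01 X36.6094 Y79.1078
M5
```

Machine Y-up, SVG Y-down with viewBox height 129.6105, so y_svg = 129.6105 − y_machine; X carries over. Every run uses S251, so all elements get stroke `#ff00ff` (engrave).

Run 1: The run is open, so emit a `<polyline>` with points (Y-flipped): 12.9482,48.2496 56.0228,109.1665.

Run 2: The run is open, so emit a `<polyline>` with points (Y-flipped): 18.8186,38.9372 30.2815,28.7965 36.7224,22.8163 40.1139,23.2804 42.4286,32.4727.

Run 3: The run is open, so emit a `<polyline>` with points (Y-flipped): 90.5587,62.9842 49.6165,101.7920 24.9041,77.2327 56.8814,110.3114 106.2617,49.8370.

Run 4: The run returns to its start, so emit a `<polygon>` with points (Y-flipped): 34.7260,23.0289 71.4560,23.0289 71.4560,31.6357 34.7260,31.6357.

Run 5: The run returns to its start, so emit a `<polygon>` with points (Y-flipped): 35.4887,66.0247 32.1043,57.8540 23.9336,54.4696 15.7629,57.8540 12.3785,66.0247 15.7629,74.1954 23.9336,77.5798 32.1043,74.1954.

Run 6: The run returns to its start, so emit a `<polygon>` with points (Y-flipped): 36.6094,50.5027 44.7449,50.5027 44.7449,57.1288 36.6094,57.1288.

<svg xmlns="http://www.w3.org/2000/svg" width="112.7325mm" height="129.6105mm" viewBox="0 0 112.7325 129.6105">
  <polyline points="12.9482,48.2496 56.0228,109.1665" fill="none" stroke="#ff00ff"/>
  <polyline points="18.8186,38.9372 30.2815,28.7965 36.7224,22.8163 40.1139,23.2804 42.4286,32.4727" fill="none" stroke="#ff00ff"/>
  <polyline points="90.5587,62.9842 49.6165,101.7920 24.9041,77.2327 56.8814,110.3114 106.2617,49.8370" fill="none" stroke="#ff00ff"/>
  <polygon points="34.7260,23.0289 71.4560,23.0289 71.4560,31.6357 34.7260,31.6357" fill="none" stroke="#ff00ff"/>
  <polygon points="35.4887,66.0247 32.1043,57.8540 23.9336,54.4696 15.7629,57.8540 12.3785,66.0247 15.7629,74.1954 23.9336,77.5798 32.1043,74.1954" fill="none" stroke="#ff00ff"/>
  <polygon points="36.6094,50.5027 44.7449,50.5027 44.7449,57.1288 36.6094,57.1288" fill="none" stroke="#ff00ff"/>
</svg>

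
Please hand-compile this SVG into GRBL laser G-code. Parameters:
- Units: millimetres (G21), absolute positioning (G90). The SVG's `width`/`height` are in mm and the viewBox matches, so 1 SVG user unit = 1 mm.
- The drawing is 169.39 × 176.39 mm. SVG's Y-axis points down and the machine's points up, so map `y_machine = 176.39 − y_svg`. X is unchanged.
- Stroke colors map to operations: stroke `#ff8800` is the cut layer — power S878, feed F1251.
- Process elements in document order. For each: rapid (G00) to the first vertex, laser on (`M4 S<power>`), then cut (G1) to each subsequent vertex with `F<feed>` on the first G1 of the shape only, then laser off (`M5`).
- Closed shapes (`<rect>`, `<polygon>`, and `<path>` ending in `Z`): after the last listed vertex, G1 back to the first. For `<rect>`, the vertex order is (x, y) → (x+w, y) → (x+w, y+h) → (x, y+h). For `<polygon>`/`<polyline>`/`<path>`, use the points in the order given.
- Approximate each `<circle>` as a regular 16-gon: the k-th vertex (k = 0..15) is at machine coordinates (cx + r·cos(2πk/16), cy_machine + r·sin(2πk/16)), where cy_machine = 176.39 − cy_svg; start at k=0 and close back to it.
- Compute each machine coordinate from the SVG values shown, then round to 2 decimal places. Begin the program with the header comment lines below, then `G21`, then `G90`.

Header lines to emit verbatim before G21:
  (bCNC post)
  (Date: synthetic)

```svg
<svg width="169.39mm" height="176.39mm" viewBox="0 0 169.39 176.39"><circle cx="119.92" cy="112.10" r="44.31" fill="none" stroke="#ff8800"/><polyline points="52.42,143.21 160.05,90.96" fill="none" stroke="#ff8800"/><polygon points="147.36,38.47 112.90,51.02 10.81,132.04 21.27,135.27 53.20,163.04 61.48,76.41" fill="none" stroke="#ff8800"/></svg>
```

(bCNC post)
(Date: synthetic)
G21
G90
G00 X164.23 Y64.29
M4 S878
G1 X160.86 Y81.25 F1251
G1 X151.25 Y95.62
G1 X136.88 Y105.23
G1 X119.92 Y108.60
G1 X102.96 Y105.23
G1 X88.59 Y95.62
G1 X78.98 Y81.25
G1 X75.61 Y64.29
G1 X78.98 Y47.33
G1 X88.59 Y32.96
G1 X102.96 Y23.35
G1 X119.92 Y19.98
G1 X136.88 Y23.35
G1 X151.25 Y32.96
G1 X160.86 Y47.33
G1 X164.23 Y64.29
M5
G00 X52.42 Y33.18
M4 S878
G1 X160.05 Y85.43 F1251
M5
G00 X147.36 Y137.92
M4 S878
G1 X112.90 Y125.37 F1251
G1 X10.81 Y44.35
G1 X21.27 Y41.12
G1 X53.20 Y13.35
G1 X61.48 Y99.98
G1 X147.36 Y137.92
M5

1 u = 1 mm; y_m = 176.39 − y.

[1] `<circle>` circle, #ff8800→cut S878 F1251: (164.23,64.29) → (160.86,81.25) → (151.25,95.62) → (136.88,105.23) → (119.92,108.60) → (102.96,105.23) → (88.59,95.62) → (78.98,81.25) → (75.61,64.29) → (78.98,47.33) → (88.59,32.96) → (102.96,23.35) → (119.92,19.98) → (136.88,23.35) → (151.25,32.96) → (160.86,47.33) → (164.23,64.29) (closed)

[2] `<polyline>` line segment, #ff8800→cut S878 F1251: (52.42,33.18) → (160.05,85.43)

[3] `<polygon>` closed polygon, #ff8800→cut S878 F1251: (147.36,137.92) → (112.90,125.37) → (10.81,44.35) → (21.27,41.12) → (53.20,13.35) → (61.48,99.98) → (147.36,137.92) (closed)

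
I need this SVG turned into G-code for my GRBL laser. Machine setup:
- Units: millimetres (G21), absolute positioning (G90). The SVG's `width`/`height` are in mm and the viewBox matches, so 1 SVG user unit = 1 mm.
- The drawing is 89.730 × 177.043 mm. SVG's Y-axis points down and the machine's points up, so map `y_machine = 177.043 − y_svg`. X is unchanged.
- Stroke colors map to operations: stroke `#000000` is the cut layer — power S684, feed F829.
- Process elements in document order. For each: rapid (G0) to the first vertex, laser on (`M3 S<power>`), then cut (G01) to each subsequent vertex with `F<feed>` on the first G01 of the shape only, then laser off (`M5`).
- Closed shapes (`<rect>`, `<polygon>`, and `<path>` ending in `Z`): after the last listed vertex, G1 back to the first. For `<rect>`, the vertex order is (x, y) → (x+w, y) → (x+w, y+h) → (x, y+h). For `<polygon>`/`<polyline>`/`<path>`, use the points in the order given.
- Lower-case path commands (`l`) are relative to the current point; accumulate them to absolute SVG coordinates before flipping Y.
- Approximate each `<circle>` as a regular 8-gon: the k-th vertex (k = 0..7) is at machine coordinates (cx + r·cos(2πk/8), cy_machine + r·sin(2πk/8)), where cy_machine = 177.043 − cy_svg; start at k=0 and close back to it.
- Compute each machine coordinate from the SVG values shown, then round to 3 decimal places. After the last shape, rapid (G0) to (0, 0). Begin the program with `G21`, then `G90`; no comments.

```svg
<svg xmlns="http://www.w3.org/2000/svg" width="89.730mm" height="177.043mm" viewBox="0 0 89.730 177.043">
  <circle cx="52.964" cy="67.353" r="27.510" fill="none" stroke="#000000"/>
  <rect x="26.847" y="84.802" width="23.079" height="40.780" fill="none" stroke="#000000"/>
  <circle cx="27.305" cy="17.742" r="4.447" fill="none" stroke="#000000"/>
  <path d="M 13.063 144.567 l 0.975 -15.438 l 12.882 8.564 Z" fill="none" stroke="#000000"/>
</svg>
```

viewBox `0 0 89.730 177.043` with mm width/height → 1 unit = 1 mm. Flip: y_m = 177.043 − y_svg.

**Shape 1** — `<circle>` circle, stroke `#000000` → cut (S684, F829). Machine vertices: (80.474,109.690) → (72.417,129.143) → (52.964,137.200) → (33.511,129.143) → (25.454,109.690) → (33.511,90.237) → (52.964,82.180) → (72.417,90.237) → (80.474,109.690). Closed: final G1 returns to the first vertex.

**Shape 2** — `<rect>` rectangle, stroke `#000000` → cut (S684, F829). Machine vertices: (26.847,92.241) → (49.926,92.241) → (49.926,51.461) → (26.847,51.461) → (26.847,92.241). Closed: final G1 returns to the first vertex.

**Shape 3** — `<circle>` circle, stroke `#000000` → cut (S684, F829). Machine vertices: (31.752,159.301) → (30.450,162.446) → (27.305,163.748) → (24.160,162.446) → (22.858,159.301) → (24.160,156.156) → (27.305,154.854) → (30.450,156.156) → (31.752,159.301). Closed: final G1 returns to the first vertex.

**Shape 4** — `<path>` regular polygon, stroke `#000000` → cut (S684, F829). Machine vertices: (13.063,32.476) → (14.038,47.914) → (26.920,39.350) → (13.063,32.476). Closed: final G1 returns to the first vertex.

G21
G90
G0 X80.474 Y109.690
M3 S684
G01 X72.417 Y129.143 F829
G01 X52.964 Y137.200
G01 X33.511 Y129.143
G01 X25.454 Y109.690
G01 X33.511 Y90.237
G01 X52.964 Y82.180
G01 X72.417 Y90.237
G01 X80.474 Y109.690
M5
G0 X26.847 Y92.241
M3 S684
G01 X49.926 Y92.241 F829
G01 X49.926 Y51.461
G01 X26.847 Y51.461
G01 X26.847 Y92.241
M5
G0 X31.752 Y159.301
M3 S684
G01 X30.450 Y162.446 F829
G01 X27.305 Y163.748
G01 X24.160 Y162.446
G01 X22.858 Y159.301
G01 X24.160 Y156.156
G01 X27.305 Y154.854
G01 X30.450 Y156.156
G01 X31.752 Y159.301
M5
G0 X13.063 Y32.476
M3 S684
G01 X14.038 Y47.914 F829
G01 X26.920 Y39.350
G01 X13.063 Y32.476
M5
G0 X0.000 Y0.000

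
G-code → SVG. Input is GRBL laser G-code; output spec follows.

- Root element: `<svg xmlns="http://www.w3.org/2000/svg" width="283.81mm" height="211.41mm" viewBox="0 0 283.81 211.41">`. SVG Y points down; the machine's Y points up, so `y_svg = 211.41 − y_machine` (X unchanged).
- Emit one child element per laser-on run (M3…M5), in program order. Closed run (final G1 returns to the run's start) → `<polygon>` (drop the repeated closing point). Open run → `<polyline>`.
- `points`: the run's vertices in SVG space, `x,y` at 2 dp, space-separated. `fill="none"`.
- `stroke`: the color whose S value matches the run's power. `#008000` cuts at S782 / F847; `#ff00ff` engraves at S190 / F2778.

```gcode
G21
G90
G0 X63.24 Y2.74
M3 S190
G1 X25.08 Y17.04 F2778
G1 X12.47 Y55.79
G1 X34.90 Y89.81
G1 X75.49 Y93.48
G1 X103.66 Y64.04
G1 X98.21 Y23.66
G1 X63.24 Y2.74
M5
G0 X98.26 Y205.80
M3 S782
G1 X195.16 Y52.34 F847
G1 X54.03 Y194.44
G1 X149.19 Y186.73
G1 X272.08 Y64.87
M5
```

<svg xmlns="http://www.w3.org/2000/svg" width="283.81mm" height="211.41mm" viewBox="0 0 283.81 211.41">
  <polygon points="63.24,208.67 25.08,194.37 12.47,155.62 34.90,121.60 75.49,117.93 103.66,147.37 98.21,187.75" fill="none" stroke="#ff00ff"/>
  <polyline points="98.26,5.61 195.16,159.07 54.03,16.97 149.19,24.68 272.08,146.54" fill="none" stroke="#008000"/>
</svg>

Machine Y-up, SVG Y-down with viewBox height 211.41, so y_svg = 211.41 − y_machine; X carries over.

Run 1: S190 ⇒ engrave layer `#ff00ff`. The run returns to its start, so emit a `<polygon>` with points (Y-flipped): 63.24,208.67 25.08,194.37 12.47,155.62 34.90,121.60 75.49,117.93 103.66,147.37 98.21,187.75.

Run 2: S782 ⇒ cut layer `#008000`. The run is open, so emit a `<polyline>` with points (Y-flipped): 98.26,5.61 195.16,159.07 54.03,16.97 149.19,24.68 272.08,146.54.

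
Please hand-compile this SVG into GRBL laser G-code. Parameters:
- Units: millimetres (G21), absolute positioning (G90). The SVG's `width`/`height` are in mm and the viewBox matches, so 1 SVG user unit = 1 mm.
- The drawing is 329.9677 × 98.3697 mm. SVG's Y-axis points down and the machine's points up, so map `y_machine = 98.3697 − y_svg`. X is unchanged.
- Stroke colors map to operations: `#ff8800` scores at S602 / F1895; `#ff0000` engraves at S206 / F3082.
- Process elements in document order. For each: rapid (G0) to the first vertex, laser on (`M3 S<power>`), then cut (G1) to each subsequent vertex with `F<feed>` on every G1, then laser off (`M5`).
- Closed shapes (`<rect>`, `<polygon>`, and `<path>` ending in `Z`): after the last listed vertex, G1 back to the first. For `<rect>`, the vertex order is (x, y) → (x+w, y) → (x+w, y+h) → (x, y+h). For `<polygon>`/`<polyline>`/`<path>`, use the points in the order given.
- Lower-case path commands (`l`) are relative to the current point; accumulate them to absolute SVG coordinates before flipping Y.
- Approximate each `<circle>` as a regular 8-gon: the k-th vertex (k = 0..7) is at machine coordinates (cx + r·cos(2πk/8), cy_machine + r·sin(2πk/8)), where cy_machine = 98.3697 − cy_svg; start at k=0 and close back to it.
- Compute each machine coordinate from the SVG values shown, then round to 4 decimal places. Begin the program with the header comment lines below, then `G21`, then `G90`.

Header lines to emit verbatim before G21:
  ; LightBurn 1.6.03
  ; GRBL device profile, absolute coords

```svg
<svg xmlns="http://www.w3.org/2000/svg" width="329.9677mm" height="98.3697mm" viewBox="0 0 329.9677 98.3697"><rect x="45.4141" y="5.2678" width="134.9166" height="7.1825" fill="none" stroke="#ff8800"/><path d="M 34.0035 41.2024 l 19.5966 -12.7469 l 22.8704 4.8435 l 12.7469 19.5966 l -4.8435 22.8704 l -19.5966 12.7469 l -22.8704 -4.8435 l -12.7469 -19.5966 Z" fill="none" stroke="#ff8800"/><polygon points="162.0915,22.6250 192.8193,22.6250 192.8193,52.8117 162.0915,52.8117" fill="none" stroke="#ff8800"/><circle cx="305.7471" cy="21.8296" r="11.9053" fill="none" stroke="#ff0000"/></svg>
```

1 u = 1 mm; y_m = 98.3697 − y.

[1] `<rect>` rectangle, #ff8800→score S602 F1895: (45.4141,93.1019) → (180.3307,93.1019) → (180.3307,85.9194) → (45.4141,85.9194) → (45.4141,93.1019) (closed)

[2] `<path>` regular polygon, #ff8800→score S602 F1895: (34.0035,57.1673) → (53.6001,69.9142) → (76.4705,65.0707) → (89.2174,45.4741) → (84.3739,22.6037) → (64.7773,9.8568) → (41.9069,14.7003) → (29.1600,34.2969) → (34.0035,57.1673) (closed)

[3] `<polygon>` rectangle, #ff8800→score S602 F1895: (162.0915,75.7447) → (192.8193,75.7447) → (192.8193,45.5580) → (162.0915,45.5580) → (162.0915,75.7447) (closed)

[4] `<circle>` circle, #ff0000→engrave S206 F3082: (317.6524,76.5401) → (314.1654,84.9584) → (305.7471,88.4454) → (297.3288,84.9584) → (293.8418,76.5401) → (297.3288,68.1218) → (305.7471,64.6348) → (314.1654,68.1218) → (317.6524,76.5401) (closed)

; LightBurn 1.6.03
; GRBL device profile, absolute coords
G21
G90
G0 X45.4141 Y93.1019
M3 S602
G1 X180.3307 Y93.1019 F1895
G1 X180.3307 Y85.9194 F1895
G1 X45.4141 Y85.9194 F1895
G1 X45.4141 Y93.1019 F1895
M5
G0 X34.0035 Y57.1673
M3 S602
G1 X53.6001 Y69.9142 F1895
G1 X76.4705 Y65.0707 F1895
G1 X89.2174 Y45.4741 F1895
G1 X84.3739 Y22.6037 F1895
G1 X64.7773 Y9.8568 F1895
G1 X41.9069 Y14.7003 F1895
G1 X29.1600 Y34.2969 F1895
G1 X34.0035 Y57.1673 F1895
M5
G0 X162.0915 Y75.7447
M3 S602
G1 X192.8193 Y75.7447 F1895
G1 X192.8193 Y45.5580 F1895
G1 X162.0915 Y45.5580 F1895
G1 X162.0915 Y75.7447 F1895
M5
G0 X317.6524 Y76.5401
M3 S206
G1 X314.1654 Y84.9584 F3082
G1 X305.7471 Y88.4454 F3082
G1 X297.3288 Y84.9584 F3082
G1 X293.8418 Y76.5401 F3082
G1 X297.3288 Y68.1218 F3082
G1 X305.7471 Y64.6348 F3082
G1 X314.1654 Y68.1218 F3082
G1 X317.6524 Y76.5401 F3082
M5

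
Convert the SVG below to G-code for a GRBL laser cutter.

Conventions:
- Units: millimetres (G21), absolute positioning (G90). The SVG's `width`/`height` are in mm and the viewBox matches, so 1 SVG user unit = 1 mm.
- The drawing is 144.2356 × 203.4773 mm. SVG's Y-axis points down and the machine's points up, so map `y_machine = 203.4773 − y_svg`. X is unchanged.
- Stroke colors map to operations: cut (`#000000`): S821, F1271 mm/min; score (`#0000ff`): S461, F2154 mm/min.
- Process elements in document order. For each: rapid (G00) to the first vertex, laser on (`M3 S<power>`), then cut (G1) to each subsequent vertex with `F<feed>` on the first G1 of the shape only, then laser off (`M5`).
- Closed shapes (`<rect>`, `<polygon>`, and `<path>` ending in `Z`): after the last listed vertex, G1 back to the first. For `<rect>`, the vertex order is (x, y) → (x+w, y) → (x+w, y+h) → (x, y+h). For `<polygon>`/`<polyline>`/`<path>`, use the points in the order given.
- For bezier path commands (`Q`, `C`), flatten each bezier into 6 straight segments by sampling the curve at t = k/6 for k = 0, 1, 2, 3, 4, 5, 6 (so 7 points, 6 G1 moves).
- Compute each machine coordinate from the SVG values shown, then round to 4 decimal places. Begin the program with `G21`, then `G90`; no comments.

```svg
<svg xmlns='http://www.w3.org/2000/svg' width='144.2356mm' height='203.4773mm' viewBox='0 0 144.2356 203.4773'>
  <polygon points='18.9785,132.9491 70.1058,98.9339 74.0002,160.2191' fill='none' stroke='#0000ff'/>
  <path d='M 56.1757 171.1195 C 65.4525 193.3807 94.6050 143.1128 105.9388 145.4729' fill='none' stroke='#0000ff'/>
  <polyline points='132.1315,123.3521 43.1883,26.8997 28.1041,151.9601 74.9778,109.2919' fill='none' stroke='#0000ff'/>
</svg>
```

viewBox `0 0 144.2356 203.4773` with mm width/height → 1 unit = 1 mm. Flip: y_m = 203.4773 − y_svg.

**Shape 1** — `<polygon>` regular polygon, stroke `#0000ff` → score (S461, F2154). Machine vertices: (18.9785,70.5282) → (70.1058,104.5434) → (74.0002,43.2582) → (18.9785,70.5282). Closed: final G1 returns to the first vertex.

**Shape 2** — `<path>` cubic bezier, stroke `#0000ff` → score (S461, F2154). Control points (SVG): P0=(56.1757,171.1195), P1=(65.4525,193.3807), P2=(94.6050,143.1128), P3=(105.9388,145.4729); sampled at t=k/6. Machine vertices: (56.1757,32.3578) → (62.2959,26.6919) → (70.6816,29.6375) → (80.2859,37.7182) → (90.0615,47.4573) → (98.9615,55.3782) → (105.9388,58.0044). Open path.

**Shape 3** — `<polyline>` open polyline, stroke `#0000ff` → score (S461, F2154). Machine vertices: (132.1315,80.1252) → (43.1883,176.5776) → (28.1041,51.5172) → (74.9778,94.1854). Open path.

G21
G90
G00 X18.9785 Y70.5282
M3 S461
G1 X70.1058 Y104.5434 F2154
G1 X74.0002 Y43.2582
G1 X18.9785 Y70.5282
M5
G00 X56.1757 Y32.3578
M3 S461
G1 X62.2959 Y26.6919 F2154
G1 X70.6816 Y29.6375
G1 X80.2859 Y37.7182
G1 X90.0615 Y47.4573
G1 X98.9615 Y55.3782
G1 X105.9388 Y58.0044
M5
G00 X132.1315 Y80.1252
M3 S461
G1 X43.1883 Y176.5776 F2154
G1 X28.1041 Y51.5172
G1 X74.9778 Y94.1854
M5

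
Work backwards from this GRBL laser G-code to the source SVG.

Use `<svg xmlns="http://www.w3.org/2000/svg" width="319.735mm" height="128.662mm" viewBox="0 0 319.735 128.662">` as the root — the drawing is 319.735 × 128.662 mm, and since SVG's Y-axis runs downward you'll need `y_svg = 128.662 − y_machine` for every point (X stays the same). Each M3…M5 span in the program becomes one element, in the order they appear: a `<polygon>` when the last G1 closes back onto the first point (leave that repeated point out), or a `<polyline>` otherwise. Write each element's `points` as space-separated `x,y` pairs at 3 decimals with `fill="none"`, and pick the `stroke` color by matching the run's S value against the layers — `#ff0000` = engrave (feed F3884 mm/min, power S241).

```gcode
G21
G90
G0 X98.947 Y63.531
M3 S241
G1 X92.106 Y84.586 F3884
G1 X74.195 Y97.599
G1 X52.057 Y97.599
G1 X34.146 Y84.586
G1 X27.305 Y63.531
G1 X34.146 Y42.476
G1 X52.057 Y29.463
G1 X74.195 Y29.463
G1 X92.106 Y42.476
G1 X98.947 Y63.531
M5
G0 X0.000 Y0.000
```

<svg xmlns="http://www.w3.org/2000/svg" width="319.735mm" height="128.662mm" viewBox="0 0 319.735 128.662">
  <polygon points="98.947,65.131 92.106,44.076 74.195,31.063 52.057,31.063 34.146,44.076 27.305,65.131 34.146,86.186 52.057,99.199 74.195,99.199 92.106,86.186" fill="none" stroke="#ff0000"/>
</svg>

Machine Y-up, SVG Y-down with viewBox height 128.662, so y_svg = 128.662 − y_machine; X carries over. Every run uses S241, so all elements get stroke `#ff0000` (engrave).

Run 1: The run returns to its start, so emit a `<polygon>` with points (Y-flipped): 98.947,65.131 92.106,44.076 74.195,31.063 52.057,31.063 34.146,44.076 27.305,65.131 34.146,86.186 52.057,99.199 74.195,99.199 92.106,86.186.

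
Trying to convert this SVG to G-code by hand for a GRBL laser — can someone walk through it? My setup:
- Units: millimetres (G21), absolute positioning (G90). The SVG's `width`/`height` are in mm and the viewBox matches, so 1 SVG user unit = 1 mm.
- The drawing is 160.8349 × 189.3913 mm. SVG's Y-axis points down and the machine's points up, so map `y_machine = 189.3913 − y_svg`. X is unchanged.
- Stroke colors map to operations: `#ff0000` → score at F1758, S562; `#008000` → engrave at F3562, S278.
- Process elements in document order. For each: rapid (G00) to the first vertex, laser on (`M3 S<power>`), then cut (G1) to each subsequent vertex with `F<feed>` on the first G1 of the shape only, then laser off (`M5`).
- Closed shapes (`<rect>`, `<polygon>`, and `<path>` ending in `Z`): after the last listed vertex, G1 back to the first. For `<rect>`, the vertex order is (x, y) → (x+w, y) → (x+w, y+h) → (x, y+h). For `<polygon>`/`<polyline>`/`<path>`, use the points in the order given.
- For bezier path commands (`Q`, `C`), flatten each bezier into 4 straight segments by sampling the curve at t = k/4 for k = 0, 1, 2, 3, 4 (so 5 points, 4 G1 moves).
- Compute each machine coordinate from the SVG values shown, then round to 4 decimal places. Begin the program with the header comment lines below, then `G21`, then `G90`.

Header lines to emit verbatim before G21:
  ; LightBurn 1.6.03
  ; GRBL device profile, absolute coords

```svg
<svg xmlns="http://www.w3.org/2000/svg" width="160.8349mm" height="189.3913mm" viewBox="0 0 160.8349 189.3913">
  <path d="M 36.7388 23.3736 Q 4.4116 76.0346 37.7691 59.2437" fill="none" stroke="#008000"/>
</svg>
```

Since the viewBox matches the mm dimensions, user units are millimetres directly. The only transform is the Y-flip y_m = 189.3913 − y_svg.

Shape 1 is a quadratic bezier drawn with `<path>`. Its stroke #008000 means engrave at S278, F3562. After flipping Y the toolpath is (36.7388,166.0177) → (24.6805,144.0279) → (20.8328,130.7197) → (25.1956,126.0929) → (37.7691,130.1476).

; LightBurn 1.6.03
; GRBL device profile, absolute coords
G21
G90
G00 X36.7388 Y166.0177
M3 S278
G1 X24.6805 Y144.0279 F3562
G1 X20.8328 Y130.7197
G1 X25.1956 Y126.0929
G1 X37.7691 Y130.1476
M5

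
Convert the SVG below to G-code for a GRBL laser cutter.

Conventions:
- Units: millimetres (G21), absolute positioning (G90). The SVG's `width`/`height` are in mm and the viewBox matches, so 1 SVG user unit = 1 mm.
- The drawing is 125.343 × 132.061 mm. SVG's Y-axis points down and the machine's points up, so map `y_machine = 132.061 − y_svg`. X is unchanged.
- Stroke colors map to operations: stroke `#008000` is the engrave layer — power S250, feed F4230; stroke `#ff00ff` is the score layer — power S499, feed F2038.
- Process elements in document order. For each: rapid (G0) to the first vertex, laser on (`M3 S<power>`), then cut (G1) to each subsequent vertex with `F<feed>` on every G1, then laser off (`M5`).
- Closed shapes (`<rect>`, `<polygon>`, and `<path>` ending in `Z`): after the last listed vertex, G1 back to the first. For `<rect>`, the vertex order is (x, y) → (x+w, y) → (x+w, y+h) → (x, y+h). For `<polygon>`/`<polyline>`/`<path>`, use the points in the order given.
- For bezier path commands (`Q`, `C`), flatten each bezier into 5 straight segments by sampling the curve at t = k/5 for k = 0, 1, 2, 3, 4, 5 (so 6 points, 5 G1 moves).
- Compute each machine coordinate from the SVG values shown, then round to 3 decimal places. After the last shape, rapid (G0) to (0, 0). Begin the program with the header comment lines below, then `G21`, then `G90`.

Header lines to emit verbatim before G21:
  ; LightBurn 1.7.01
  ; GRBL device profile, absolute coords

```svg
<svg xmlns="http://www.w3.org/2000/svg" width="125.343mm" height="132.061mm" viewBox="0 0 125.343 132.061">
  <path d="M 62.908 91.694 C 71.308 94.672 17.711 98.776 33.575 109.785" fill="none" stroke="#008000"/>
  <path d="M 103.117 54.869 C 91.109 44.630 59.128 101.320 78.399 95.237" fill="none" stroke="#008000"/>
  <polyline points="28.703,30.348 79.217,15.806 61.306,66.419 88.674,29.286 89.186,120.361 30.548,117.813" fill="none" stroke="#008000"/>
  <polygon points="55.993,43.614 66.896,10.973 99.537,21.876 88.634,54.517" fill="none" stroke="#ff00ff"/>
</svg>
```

1 u = 1 mm; y_m = 132.061 − y.

[1] `<path>` cubic bezier, #008000→engrave S250 F4230: (62.908,40.367) → (61.560,38.399) → (51.643,35.883) → (39.466,32.542) → (31.340,28.099) → (33.575,22.276)

[2] `<path>` cubic bezier, #008000→engrave S250 F4230: (103.117,77.192) → (94.085,76.342) → (83.679,65.654) → (75.316,51.355) → (72.417,39.669) → (78.399,36.824)

[3] `<polyline>` open polyline, #008000→engrave S250 F4230: (28.703,101.713) → (79.217,116.255) → (61.306,65.642) → (88.674,102.775) → (89.186,11.700) → (30.548,14.248)

[4] `<polygon>` regular polygon, #ff00ff→score S499 F2038: (55.993,88.447) → (66.896,121.088) → (99.537,110.185) → (88.634,77.544) → (55.993,88.447) (closed)

; LightBurn 1.7.01
; GRBL device profile, absolute coords
G21
G90
G0 X62.908 Y40.367
M3 S250
G1 X61.560 Y38.399 F4230
G1 X51.643 Y35.883 F4230
G1 X39.466 Y32.542 F4230
G1 X31.340 Y28.099 F4230
G1 X33.575 Y22.276 F4230
M5
G0 X103.117 Y77.192
M3 S250
G1 X94.085 Y76.342 F4230
G1 X83.679 Y65.654 F4230
G1 X75.316 Y51.355 F4230
G1 X72.417 Y39.669 F4230
G1 X78.399 Y36.824 F4230
M5
G0 X28.703 Y101.713
M3 S250
G1 X79.217 Y116.255 F4230
G1 X61.306 Y65.642 F4230
G1 X88.674 Y102.775 F4230
G1 X89.186 Y11.700 F4230
G1 X30.548 Y14.248 F4230
M5
G0 X55.993 Y88.447
M3 S499
G1 X66.896 Y121.088 F2038
G1 X99.537 Y110.185 F2038
G1 X88.634 Y77.544 F2038
G1 X55.993 Y88.447 F2038
M5
G0 X0.000 Y0.000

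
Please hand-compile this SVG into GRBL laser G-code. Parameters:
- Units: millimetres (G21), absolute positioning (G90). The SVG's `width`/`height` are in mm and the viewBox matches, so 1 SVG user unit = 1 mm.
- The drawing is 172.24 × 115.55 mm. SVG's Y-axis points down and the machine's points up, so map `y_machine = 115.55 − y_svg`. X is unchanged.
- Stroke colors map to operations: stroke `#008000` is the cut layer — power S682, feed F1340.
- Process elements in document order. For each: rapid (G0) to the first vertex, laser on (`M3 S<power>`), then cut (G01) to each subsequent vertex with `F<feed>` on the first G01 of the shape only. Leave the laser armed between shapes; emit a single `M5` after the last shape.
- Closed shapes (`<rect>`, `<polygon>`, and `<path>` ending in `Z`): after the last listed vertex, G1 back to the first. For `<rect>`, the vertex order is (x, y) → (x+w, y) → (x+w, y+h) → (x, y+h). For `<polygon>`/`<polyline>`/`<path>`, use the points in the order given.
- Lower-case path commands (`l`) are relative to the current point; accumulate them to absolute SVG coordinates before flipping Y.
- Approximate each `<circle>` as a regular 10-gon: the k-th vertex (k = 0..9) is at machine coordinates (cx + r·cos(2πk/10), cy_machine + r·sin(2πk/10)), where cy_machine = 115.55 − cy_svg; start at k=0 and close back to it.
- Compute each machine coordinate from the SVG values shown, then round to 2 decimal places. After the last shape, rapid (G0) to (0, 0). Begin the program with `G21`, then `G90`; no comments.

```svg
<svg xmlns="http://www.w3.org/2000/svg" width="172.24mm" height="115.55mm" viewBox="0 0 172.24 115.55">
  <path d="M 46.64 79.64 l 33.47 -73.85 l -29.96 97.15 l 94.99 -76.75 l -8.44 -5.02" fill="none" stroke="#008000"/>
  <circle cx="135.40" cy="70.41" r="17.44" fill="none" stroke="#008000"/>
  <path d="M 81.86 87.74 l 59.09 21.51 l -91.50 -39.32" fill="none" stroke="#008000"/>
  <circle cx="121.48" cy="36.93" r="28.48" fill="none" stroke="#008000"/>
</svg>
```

Since the viewBox matches the mm dimensions, user units are millimetres directly. The only transform is the Y-flip y_m = 115.55 − y_svg.

Shape 1 is a open polyline drawn with `<path>`. Its stroke #008000 means cut at S682, F1340. After flipping Y the toolpath is (46.64,35.91) → (80.11,109.76) → (50.15,12.61) → (145.14,89.36) → (136.70,94.38).

Shape 2 is a circle drawn with `<circle>`. Its stroke #008000 means cut at S682, F1340. After flipping Y the toolpath is (152.84,45.14) → (149.51,55.39) → (140.79,61.73) → (130.01,61.73) → (121.29,55.39) → (117.96,45.14) → (121.29,34.89) → (130.01,28.55) → (140.79,28.55) → (149.51,34.89) → (152.84,45.14), returning to the start.

Shape 3 is a open polyline drawn with `<path>`. Its stroke #008000 means cut at S682, F1340. After flipping Y the toolpath is (81.86,27.81) → (140.95,6.30) → (49.45,45.62).

Shape 4 is a circle drawn with `<circle>`. Its stroke #008000 means cut at S682, F1340. After flipping Y the toolpath is (149.96,78.62) → (144.52,95.36) → (130.28,105.71) → (112.68,105.71) → (98.44,95.36) → (93.00,78.62) → (98.44,61.88) → (112.68,51.53) → (130.28,51.53) → (144.52,61.88) → (149.96,78.62), returning to the start.

G21
G90
G0 X46.64 Y35.91
M3 S682
G01 X80.11 Y109.76 F1340
G01 X50.15 Y12.61
G01 X145.14 Y89.36
G01 X136.70 Y94.38
G0 X152.84 Y45.14
M3 S682
G01 X149.51 Y55.39 F1340
G01 X140.79 Y61.73
G01 X130.01 Y61.73
G01 X121.29 Y55.39
G01 X117.96 Y45.14
G01 X121.29 Y34.89
G01 X130.01 Y28.55
G01 X140.79 Y28.55
G01 X149.51 Y34.89
G01 X152.84 Y45.14
G0 X81.86 Y27.81
M3 S682
G01 X140.95 Y6.30 F1340
G01 X49.45 Y45.62
G0 X149.96 Y78.62
M3 S682
G01 X144.52 Y95.36 F1340
G01 X130.28 Y105.71
G01 X112.68 Y105.71
G01 X98.44 Y95.36
G01 X93.00 Y78.62
G01 X98.44 Y61.88
G01 X112.68 Y51.53
G01 X130.28 Y51.53
G01 X144.52 Y61.88
G01 X149.96 Y78.62
M5
G0 X0.00 Y0.00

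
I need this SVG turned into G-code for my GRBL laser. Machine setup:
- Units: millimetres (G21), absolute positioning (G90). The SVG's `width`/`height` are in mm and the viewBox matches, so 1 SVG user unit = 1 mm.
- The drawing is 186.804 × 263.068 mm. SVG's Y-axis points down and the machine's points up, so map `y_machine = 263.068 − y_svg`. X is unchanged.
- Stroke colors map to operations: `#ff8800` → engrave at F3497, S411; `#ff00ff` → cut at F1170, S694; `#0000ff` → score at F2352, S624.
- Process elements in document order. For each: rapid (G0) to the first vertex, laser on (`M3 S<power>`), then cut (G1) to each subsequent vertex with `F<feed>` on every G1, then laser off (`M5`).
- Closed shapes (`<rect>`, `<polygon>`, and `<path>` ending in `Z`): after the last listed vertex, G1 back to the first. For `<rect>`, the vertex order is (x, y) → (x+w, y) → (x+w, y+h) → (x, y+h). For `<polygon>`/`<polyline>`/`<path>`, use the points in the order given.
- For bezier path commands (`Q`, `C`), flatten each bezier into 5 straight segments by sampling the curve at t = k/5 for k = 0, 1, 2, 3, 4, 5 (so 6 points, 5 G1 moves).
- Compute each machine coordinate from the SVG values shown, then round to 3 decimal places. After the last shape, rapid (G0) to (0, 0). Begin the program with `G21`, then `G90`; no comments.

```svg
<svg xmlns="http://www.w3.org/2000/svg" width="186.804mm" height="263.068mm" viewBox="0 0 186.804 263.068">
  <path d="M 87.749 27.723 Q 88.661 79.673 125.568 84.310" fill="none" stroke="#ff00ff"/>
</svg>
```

G21
G90
G0 X87.749 Y235.345
M3 S694
G1 X89.554 Y216.458 F1170
G1 X94.238 Y201.355 F1170
G1 X101.802 Y190.038 F1170
G1 X112.245 Y182.505 F1170
G1 X125.568 Y178.758 F1170
M5
G0 X0.000 Y0.000

Since the viewBox matches the mm dimensions, user units are millimetres directly. The only transform is the Y-flip y_m = 263.068 − y_svg.

Shape 1 is a quadratic bezier drawn with `<path>`. Its stroke #ff00ff means cut at S694, F1170. After flipping Y the toolpath is (87.749,235.345) → (89.554,216.458) → (94.238,201.355) → (101.802,190.038) → (112.245,182.505) → (125.568,178.758).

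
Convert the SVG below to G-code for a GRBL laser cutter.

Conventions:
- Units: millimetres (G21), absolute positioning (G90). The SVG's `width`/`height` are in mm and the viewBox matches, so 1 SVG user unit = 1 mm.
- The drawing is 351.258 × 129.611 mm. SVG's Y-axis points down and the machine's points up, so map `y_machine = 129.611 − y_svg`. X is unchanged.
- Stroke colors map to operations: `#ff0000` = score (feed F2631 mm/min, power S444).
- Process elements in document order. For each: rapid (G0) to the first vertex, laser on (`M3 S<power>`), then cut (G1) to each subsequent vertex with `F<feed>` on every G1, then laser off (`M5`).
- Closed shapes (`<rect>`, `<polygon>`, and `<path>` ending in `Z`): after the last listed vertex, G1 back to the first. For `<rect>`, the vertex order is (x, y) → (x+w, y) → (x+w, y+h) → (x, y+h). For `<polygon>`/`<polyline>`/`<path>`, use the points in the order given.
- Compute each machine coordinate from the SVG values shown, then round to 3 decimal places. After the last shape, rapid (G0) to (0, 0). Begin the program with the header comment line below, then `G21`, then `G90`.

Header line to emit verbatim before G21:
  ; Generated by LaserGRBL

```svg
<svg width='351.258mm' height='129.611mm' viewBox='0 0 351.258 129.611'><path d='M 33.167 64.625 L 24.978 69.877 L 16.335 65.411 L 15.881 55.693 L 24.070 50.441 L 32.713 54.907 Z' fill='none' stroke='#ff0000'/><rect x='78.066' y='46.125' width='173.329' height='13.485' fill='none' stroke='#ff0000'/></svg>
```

; Generated by LaserGRBL
G21
G90
G0 X33.167 Y64.986
M3 S444
G1 X24.978 Y59.734 F2631
G1 X16.335 Y64.200 F2631
G1 X15.881 Y73.918 F2631
G1 X24.070 Y79.170 F2631
G1 X32.713 Y74.704 F2631
G1 X33.167 Y64.986 F2631
M5
G0 X78.066 Y83.486
M3 S444
G1 X251.395 Y83.486 F2631
G1 X251.395 Y70.001 F2631
G1 X78.066 Y70.001 F2631
G1 X78.066 Y83.486 F2631
M5
G0 X0.000 Y0.000

viewBox `0 0 351.258 129.611` with mm width/height → 1 unit = 1 mm. Flip: y_m = 129.611 − y_svg.

**Shape 1** — `<path>` regular polygon, stroke `#ff0000` → score (S444, F2631). Machine vertices: (33.167,64.986) → (24.978,59.734) → (16.335,64.200) → (15.881,73.918) → (24.070,79.170) → (32.713,74.704) → (33.167,64.986). Closed: final G1 returns to the first vertex.

**Shape 2** — `<rect>` rectangle, stroke `#ff0000` → score (S444, F2631). Machine vertices: (78.066,83.486) → (251.395,83.486) → (251.395,70.001) → (78.066,70.001) → (78.066,83.486). Closed: final G1 returns to the first vertex.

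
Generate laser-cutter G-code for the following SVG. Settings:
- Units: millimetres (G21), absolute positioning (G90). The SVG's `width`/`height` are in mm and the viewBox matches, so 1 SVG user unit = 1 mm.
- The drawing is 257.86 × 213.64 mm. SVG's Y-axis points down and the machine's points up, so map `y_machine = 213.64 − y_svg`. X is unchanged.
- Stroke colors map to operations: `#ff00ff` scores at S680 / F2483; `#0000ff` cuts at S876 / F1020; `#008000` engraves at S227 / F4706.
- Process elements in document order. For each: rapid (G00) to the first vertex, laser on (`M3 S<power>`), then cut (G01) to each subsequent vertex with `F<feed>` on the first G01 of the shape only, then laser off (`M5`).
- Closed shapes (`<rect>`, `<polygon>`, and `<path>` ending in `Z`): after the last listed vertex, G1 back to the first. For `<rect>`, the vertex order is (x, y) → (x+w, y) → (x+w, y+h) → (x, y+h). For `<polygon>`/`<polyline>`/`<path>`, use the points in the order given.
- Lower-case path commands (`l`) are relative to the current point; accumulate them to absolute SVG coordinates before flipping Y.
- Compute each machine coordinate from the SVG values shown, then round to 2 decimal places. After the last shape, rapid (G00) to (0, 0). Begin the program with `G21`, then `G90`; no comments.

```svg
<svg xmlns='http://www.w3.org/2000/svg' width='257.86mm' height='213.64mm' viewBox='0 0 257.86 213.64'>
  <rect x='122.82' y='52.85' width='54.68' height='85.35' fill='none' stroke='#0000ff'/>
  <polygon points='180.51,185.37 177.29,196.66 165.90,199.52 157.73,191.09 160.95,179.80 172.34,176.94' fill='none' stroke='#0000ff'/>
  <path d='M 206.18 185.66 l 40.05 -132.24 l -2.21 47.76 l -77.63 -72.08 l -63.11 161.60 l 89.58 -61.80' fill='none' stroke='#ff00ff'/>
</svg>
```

G21
G90
G00 X122.82 Y160.79
M3 S876
G01 X177.50 Y160.79 F1020
G01 X177.50 Y75.44
G01 X122.82 Y75.44
G01 X122.82 Y160.79
M5
G00 X180.51 Y28.27
M3 S876
G01 X177.29 Y16.98 F1020
G01 X165.90 Y14.12
G01 X157.73 Y22.55
G01 X160.95 Y33.84
G01 X172.34 Y36.70
G01 X180.51 Y28.27
M5
G00 X206.18 Y27.98
M3 S680
G01 X246.23 Y160.22 F2483
G01 X244.02 Y112.46
G01 X166.39 Y184.54
G01 X103.28 Y22.94
G01 X192.86 Y84.74
M5
G00 X0.00 Y0.00

Since the viewBox matches the mm dimensions, user units are millimetres directly. The only transform is the Y-flip y_m = 213.64 − y_svg.

Shape 1 is a rectangle drawn with `<rect>`. Its stroke #0000ff means cut at S876, F1020. After flipping Y the toolpath is (122.82,160.79) → (177.50,160.79) → (177.50,75.44) → (122.82,75.44) → (122.82,160.79), returning to the start.

Shape 2 is a regular polygon drawn with `<polygon>`. Its stroke #0000ff means cut at S876, F1020. After flipping Y the toolpath is (180.51,28.27) → (177.29,16.98) → (165.90,14.12) → (157.73,22.55) → (160.95,33.84) → (172.34,36.70) → (180.51,28.27), returning to the start.

Shape 3 is a open polyline drawn with `<path>`. Its stroke #ff00ff means score at S680, F2483. After flipping Y the toolpath is (206.18,27.98) → (246.23,160.22) → (244.02,112.46) → (166.39,184.54) → (103.28,22.94) → (192.86,84.74).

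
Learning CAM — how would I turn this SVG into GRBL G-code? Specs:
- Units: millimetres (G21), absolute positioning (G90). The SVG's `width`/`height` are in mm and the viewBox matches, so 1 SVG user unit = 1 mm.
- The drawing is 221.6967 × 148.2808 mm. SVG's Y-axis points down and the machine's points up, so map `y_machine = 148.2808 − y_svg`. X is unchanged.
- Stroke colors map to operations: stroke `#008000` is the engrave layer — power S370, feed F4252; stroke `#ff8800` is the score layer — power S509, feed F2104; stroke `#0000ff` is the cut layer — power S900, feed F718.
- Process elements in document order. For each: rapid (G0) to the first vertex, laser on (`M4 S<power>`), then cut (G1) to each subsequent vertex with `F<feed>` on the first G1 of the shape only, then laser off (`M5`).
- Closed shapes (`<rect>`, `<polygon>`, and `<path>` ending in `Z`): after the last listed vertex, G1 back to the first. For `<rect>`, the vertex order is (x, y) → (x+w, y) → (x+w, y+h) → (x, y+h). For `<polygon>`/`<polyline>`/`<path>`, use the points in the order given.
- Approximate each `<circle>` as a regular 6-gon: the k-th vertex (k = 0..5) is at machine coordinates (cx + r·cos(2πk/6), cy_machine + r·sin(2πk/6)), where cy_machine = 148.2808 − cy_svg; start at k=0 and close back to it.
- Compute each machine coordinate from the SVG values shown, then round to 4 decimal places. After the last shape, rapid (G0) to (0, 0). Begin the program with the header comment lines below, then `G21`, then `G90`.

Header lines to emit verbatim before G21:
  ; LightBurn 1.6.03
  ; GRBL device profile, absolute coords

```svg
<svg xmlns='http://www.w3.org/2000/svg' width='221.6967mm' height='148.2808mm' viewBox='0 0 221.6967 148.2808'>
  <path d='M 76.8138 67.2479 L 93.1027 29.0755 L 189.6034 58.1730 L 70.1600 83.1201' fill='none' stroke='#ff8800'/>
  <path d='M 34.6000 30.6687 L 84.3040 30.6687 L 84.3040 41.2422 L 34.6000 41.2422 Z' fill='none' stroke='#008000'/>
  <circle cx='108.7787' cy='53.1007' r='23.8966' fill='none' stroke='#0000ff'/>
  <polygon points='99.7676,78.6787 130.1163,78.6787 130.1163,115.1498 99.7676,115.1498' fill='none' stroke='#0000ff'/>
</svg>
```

; LightBurn 1.6.03
; GRBL device profile, absolute coords
G21
G90
G0 X76.8138 Y81.0329
M4 S509
G1 X93.1027 Y119.2053 F2104
G1 X189.6034 Y90.1078
G1 X70.1600 Y65.1607
M5
G0 X34.6000 Y117.6121
M4 S370
G1 X84.3040 Y117.6121 F4252
G1 X84.3040 Y107.0386
G1 X34.6000 Y107.0386
G1 X34.6000 Y117.6121
M5
G0 X132.6753 Y95.1801
M4 S900
G1 X120.7270 Y115.8752 F718
G1 X96.8304 Y115.8752
G1 X84.8821 Y95.1801
G1 X96.8304 Y74.4850
G1 X120.7270 Y74.4850
G1 X132.6753 Y95.1801
M5
G0 X99.7676 Y69.6021
M4 S900
G1 X130.1163 Y69.6021 F718
G1 X130.1163 Y33.1310
G1 X99.7676 Y33.1310
G1 X99.7676 Y69.6021
M5
G0 X0.0000 Y0.0000

viewBox `0 0 221.6967 148.2808` with mm width/height → 1 unit = 1 mm. Flip: y_m = 148.2808 − y_svg.

**Shape 1** — `<path>` open polyline, stroke `#ff8800` → score (S509, F2104). Machine vertices: (76.8138,81.0329) → (93.1027,119.2053) → (189.6034,90.1078) → (70.1600,65.1607). Open path.

**Shape 2** — `<path>` rectangle, stroke `#008000` → engrave (S370, F4252). Machine vertices: (34.6000,117.6121) → (84.3040,117.6121) → (84.3040,107.0386) → (34.6000,107.0386) → (34.6000,117.6121). Closed: final G1 returns to the first vertex.

**Shape 3** — `<circle>` circle, stroke `#0000ff` → cut (S900, F718). Machine vertices: (132.6753,95.1801) → (120.7270,115.8752) → (96.8304,115.8752) → (84.8821,95.1801) → (96.8304,74.4850) → (120.7270,74.4850) → (132.6753,95.1801). Closed: final G1 returns to the first vertex.

**Shape 4** — `<polygon>` rectangle, stroke `#0000ff` → cut (S900, F718). Machine vertices: (99.7676,69.6021) → (130.1163,69.6021) → (130.1163,33.1310) → (99.7676,33.1310) → (99.7676,69.6021). Closed: final G1 returns to the first vertex.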